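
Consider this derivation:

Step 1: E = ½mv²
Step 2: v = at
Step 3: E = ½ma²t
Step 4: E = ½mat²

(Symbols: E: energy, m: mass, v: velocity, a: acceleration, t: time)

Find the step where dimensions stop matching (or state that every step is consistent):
Step 3

Step 1: E = ½mv² → LHS [L^2 M T^-2], RHS [L^2 M T^-2] ✓
Step 2: v = at → LHS [L T^-1], RHS [L T^-1] ✓
Step 3: E = ½ma²t → LHS [L^2 M T^-2], RHS [L^2 M T^-3] ✗

The first dimensional inconsistency appears in step 3: E = ½ma²t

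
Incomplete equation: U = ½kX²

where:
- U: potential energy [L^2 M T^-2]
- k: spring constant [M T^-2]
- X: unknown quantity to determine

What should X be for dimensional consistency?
X = x (displacement), dimensions [L]

U has dimensions [L^2 M T^-2]; the rest of the RHS (½k) has dimensions [M T^-2].
So X² must have dimensions [L^2], i.e. X has dimensions [L] — X = x (displacement).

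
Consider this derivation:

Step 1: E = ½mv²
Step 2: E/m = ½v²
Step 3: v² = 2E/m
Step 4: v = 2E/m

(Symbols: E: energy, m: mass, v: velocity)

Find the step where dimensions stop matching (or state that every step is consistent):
Step 4

Step 1: E = ½mv² → LHS [L^2 M T^-2], RHS [L^2 M T^-2] ✓
Step 2: E/m = ½v² → LHS [L^2 T^-2], RHS [L^2 T^-2] ✓
Step 3: v² = 2E/m → LHS [L^2 T^-2], RHS [L^2 T^-2] ✓
Step 4: v = 2E/m → LHS [L T^-1], RHS [L^2 T^-2] ✗

The first dimensional inconsistency appears in step 4: v = 2E/m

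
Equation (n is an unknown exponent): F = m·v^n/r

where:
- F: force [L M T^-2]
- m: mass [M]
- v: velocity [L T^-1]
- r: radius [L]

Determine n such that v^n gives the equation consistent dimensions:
n = 2

F has dimensions [L M T^-2]; v has dimensions [L T^-1].
The rest of the RHS has dimensions [L^-1 M], so v^n must supply [L^2 T^-2].
With n = 2: m·v^2/r has dimensions [L M T^-2], matching the LHS ✓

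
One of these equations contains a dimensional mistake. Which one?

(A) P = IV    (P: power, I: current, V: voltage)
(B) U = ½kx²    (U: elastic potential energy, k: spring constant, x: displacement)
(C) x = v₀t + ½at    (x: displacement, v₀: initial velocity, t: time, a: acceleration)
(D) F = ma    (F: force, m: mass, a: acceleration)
(C) x = v₀t + ½at

The equation (C) x = v₀t + ½at is dimensionally incorrect.

LHS (x): [L]
RHS terms:
  - v₀t: [L] ✓
  - ½at: [L T^-1] ✗ (does not match LHS)

The dimensions do not match. The other three equations balance.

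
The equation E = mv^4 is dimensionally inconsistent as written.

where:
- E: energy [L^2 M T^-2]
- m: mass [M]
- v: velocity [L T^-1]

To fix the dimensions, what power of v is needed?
The exponent of v should be 2: E = mv^2

The LHS E has dimensions [L^2 M T^-2]; v has dimensions [L T^-1].
As written, the RHS mv^4 (exponent 4 on v) has dimensions [L^4 M T^-4], which does not match.
With exponent 2, the RHS mv^2 has dimensions [L^2 M T^-2], matching the LHS.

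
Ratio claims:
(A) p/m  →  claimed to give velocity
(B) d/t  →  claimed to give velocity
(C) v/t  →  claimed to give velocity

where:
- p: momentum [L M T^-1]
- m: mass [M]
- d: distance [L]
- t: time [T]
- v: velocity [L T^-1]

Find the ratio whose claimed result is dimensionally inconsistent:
(C) v/t does not give velocity

(A) p/m: [L T^-1] = velocity [L T^-1] ✓
(B) d/t: [L T^-1] = velocity [L T^-1] ✓
(C) v/t: [L T^-2] ≠ velocity [L T^-1] ✗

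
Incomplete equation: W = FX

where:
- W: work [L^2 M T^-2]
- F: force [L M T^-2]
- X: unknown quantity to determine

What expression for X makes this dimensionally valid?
X = d (distance), dimensions [L]

W has dimensions [L^2 M T^-2]; the rest of the RHS (F) has dimensions [L M T^-2].
So X must have dimensions [L] — X = d (distance).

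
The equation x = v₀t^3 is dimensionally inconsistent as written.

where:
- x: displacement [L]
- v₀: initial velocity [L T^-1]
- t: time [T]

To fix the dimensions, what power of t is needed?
The exponent of t should be 1: x = v₀t

The LHS x has dimensions [L]; t has dimensions [T].
As written, the RHS v₀t^3 (exponent 3 on t) has dimensions [L T^2], which does not match.
With exponent 1, the RHS v₀t has dimensions [L], matching the LHS.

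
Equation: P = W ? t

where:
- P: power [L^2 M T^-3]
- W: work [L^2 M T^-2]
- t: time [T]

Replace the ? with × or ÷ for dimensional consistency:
division (÷): P = W ÷ t

P [L^2 M T^-3]; W [L^2 M T^-2]; t [T].
W × t → [L^2 M T^-1] ✗
W ÷ t → [L^2 M T^-3] ✓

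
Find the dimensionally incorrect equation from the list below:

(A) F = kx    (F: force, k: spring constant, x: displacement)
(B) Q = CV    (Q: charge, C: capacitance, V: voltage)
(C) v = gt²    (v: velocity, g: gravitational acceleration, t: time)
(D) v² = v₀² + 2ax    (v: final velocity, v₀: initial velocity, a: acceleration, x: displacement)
(C) v = gt²

The equation (C) v = gt² is dimensionally incorrect.

LHS (v): [L T^-1]
RHS (gt²): [L] ✗

The dimensions do not match. The other three equations balance.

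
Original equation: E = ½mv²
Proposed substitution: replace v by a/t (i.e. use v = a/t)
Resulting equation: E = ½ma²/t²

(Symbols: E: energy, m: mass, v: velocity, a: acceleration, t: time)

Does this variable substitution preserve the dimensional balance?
No

[v] = [L T^-1] and [a/t] = [L T^-3]. These differ, so the substitution replaces a quantity by one of different dimensions and the result E = ½ma²/t² has LHS [L^2 M T^-2] vs RHS [L^2 M T^-6] — inconsistent.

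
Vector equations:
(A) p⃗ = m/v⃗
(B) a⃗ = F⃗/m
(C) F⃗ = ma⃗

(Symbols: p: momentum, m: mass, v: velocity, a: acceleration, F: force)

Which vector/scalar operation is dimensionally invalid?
(A) p⃗ = m/v⃗

(A) p⃗ = m/v⃗: LHS [L M T^-1], RHS [L^-1 M T] ✗ — momentum is mass times velocity; should be mv⃗ (and division by a vector is undefined)
(B) a⃗ = F⃗/m: LHS [L T^-2], RHS [L T^-2] ✓ — force (vector) divided by mass (scalar)
(C) F⃗ = ma⃗: LHS [L M T^-2], RHS [L M T^-2] ✓ — Force and acceleration are vectors, mass is a scalar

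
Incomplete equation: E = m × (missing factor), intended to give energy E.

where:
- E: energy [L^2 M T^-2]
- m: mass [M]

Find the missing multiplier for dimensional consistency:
v² (velocity squared), dimensions [L^2 T^-2]

E has dimensions [L^2 M T^-2] and m has dimensions [M].
The missing factor must have dimensions [L^2 M T^-2] / [M] = [L^2 T^-2], i.e. velocity squared (v²).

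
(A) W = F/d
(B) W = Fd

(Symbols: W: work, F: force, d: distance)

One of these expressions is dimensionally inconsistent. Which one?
(A)

(A) W = F/d: LHS [L^2 M T^-2], RHS [M T^-2] ✗
(B) W = Fd: LHS [L^2 M T^-2], RHS [L^2 M T^-2] ✓

Expression (A) W = F/d is dimensionally incorrect.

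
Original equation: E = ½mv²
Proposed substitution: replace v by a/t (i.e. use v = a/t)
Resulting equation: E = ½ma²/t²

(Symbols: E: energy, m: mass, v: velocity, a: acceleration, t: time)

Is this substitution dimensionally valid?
No

[v] = [L T^-1] and [a/t] = [L T^-3]. These differ, so the substitution replaces a quantity by one of different dimensions and the result E = ½ma²/t² has LHS [L^2 M T^-2] vs RHS [L^2 M T^-6] — inconsistent.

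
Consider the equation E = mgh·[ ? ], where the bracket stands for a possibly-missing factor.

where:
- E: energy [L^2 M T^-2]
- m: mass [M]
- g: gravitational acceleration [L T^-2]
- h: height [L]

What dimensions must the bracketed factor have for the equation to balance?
Nothing is missing — the bracketed factor must be dimensionless.

E has dimensions [L^2 M T^-2] and mgh already has dimensions [L^2 M T^-2], so E = mgh is dimensionally complete.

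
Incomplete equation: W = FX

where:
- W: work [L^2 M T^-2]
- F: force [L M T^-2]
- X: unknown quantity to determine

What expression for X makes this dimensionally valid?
X = d (distance), dimensions [L]

W has dimensions [L^2 M T^-2]; the rest of the RHS (F) has dimensions [L M T^-2].
So X must have dimensions [L] — X = d (distance).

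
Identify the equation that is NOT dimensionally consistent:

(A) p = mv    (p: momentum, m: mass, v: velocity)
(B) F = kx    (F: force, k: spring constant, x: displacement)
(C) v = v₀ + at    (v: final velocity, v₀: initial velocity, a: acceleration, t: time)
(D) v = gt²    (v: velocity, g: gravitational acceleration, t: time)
(D) v = gt²

The equation (D) v = gt² is dimensionally incorrect.

LHS (v): [L T^-1]
RHS (gt²): [L] ✗

The dimensions do not match. The other three equations balance.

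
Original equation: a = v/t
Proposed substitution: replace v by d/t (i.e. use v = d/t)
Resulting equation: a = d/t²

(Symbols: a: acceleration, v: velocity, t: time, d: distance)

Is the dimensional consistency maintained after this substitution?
Yes

[v] = [L T^-1] and [d/t] = [L T^-1]. These match, so the substitution replaces a quantity by one of the same dimensions and the result a = d/t² has LHS [L T^-2] vs RHS [L T^-2] — still consistent.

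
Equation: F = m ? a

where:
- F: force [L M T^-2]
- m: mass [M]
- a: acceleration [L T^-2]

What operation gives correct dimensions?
multiplication (×): F = m × a

F [L M T^-2]; m [M]; a [L T^-2].
m × a → [L M T^-2] ✓
m ÷ a → [L^-1 M T^2] ✗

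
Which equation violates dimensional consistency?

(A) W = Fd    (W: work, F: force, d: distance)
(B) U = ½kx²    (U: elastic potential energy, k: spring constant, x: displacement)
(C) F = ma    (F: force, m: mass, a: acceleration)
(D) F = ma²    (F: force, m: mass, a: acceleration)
(D) F = ma²

The equation (D) F = ma² is dimensionally incorrect.

LHS (F): [L M T^-2]
RHS (ma²): [L^2 M T^-4] ✗

The dimensions do not match. The other three equations balance.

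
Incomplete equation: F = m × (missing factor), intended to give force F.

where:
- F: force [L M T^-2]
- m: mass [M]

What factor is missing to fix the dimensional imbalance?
a (acceleration), dimensions [L T^-2]

F has dimensions [L M T^-2] and m has dimensions [M].
The missing factor must have dimensions [L M T^-2] / [M] = [L T^-2], i.e. acceleration (a).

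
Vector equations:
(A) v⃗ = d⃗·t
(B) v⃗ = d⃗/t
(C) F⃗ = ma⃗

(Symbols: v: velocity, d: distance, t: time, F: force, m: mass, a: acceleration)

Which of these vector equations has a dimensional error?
(A) v⃗ = d⃗·t

(A) v⃗ = d⃗·t: LHS [L T^-1], RHS [L T] ✗ — velocity is displacement per time; should be d⃗/t
(B) v⃗ = d⃗/t: LHS [L T^-1], RHS [L T^-1] ✓ — displacement (vector) divided by time (scalar)
(C) F⃗ = ma⃗: LHS [L M T^-2], RHS [L M T^-2] ✓ — Force and acceleration are vectors, mass is a scalar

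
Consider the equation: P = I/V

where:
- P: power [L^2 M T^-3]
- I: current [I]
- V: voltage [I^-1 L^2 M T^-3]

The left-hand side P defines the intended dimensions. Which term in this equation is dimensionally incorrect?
The right-hand side term I/V

P has dimensions [L^2 M T^-3], but I/V has dimensions [I^2 L^-2 M^-1 T^3], so the term I/V is dimensionally wrong for P.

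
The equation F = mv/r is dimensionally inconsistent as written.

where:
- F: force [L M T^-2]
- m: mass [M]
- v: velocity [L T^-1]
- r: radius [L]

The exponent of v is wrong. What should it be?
The exponent of v should be 2: F = mv^2/r

The LHS F has dimensions [L M T^-2]; v has dimensions [L T^-1].
As written, the RHS mv/r (exponent 1 on v) has dimensions [M T^-1], which does not match.
With exponent 2, the RHS mv^2/r has dimensions [L M T^-2], matching the LHS.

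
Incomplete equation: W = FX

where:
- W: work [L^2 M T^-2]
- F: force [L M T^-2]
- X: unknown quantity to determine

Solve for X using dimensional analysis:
X = d (distance), dimensions [L]

W has dimensions [L^2 M T^-2]; the rest of the RHS (F) has dimensions [L M T^-2].
So X must have dimensions [L] — X = d (distance).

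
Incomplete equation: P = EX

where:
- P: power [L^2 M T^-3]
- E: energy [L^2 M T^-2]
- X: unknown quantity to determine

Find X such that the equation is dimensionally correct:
X = f (inverse time / frequency (1/t)), dimensions [T^-1]

P has dimensions [L^2 M T^-3]; the rest of the RHS (E) has dimensions [L^2 M T^-2].
So X must have dimensions [T^-1] — X = f (inverse time / frequency (1/t)).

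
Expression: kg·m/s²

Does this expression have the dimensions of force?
Yes

The expression kg·m/s² has dimensions [L M T^-2], which is exactly force [L M T^-2].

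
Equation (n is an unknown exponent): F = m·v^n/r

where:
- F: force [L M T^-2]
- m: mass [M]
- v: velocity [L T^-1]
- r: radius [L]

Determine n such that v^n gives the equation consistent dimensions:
n = 2

F has dimensions [L M T^-2]; v has dimensions [L T^-1].
The rest of the RHS has dimensions [L^-1 M], so v^n must supply [L^2 T^-2].
With n = 2: m·v^2/r has dimensions [L M T^-2], matching the LHS ✓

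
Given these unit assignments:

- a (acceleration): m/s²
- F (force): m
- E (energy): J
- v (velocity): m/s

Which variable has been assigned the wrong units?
F

The variable F (force) should have units N, not m.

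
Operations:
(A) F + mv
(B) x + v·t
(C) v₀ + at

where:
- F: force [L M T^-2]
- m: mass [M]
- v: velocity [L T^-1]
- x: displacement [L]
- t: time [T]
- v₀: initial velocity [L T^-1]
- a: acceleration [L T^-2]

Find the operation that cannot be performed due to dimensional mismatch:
(A) F + mv

(A) F + mv: F [L M T^-2] and mv [L M T^-1] — different dimensions cannot be added/subtracted ✗
(B) x + v·t: x [L] and v·t [L] — same dimensions ✓
(C) v₀ + at: v₀ [L T^-1] and at [L T^-1] — same dimensions ✓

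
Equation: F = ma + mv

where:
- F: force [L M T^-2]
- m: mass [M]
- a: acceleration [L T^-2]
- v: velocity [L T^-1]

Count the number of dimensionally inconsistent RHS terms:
1

LHS F: [L M T^-2]
- ma: [L M T^-2] ✓
- mv: [L M T^-1] ✗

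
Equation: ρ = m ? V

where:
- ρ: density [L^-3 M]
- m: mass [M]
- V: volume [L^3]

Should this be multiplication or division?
division (÷): ρ = m ÷ V

ρ [L^-3 M]; m [M]; V [L^3].
m × V → [L^3 M] ✗
m ÷ V → [L^-3 M] ✓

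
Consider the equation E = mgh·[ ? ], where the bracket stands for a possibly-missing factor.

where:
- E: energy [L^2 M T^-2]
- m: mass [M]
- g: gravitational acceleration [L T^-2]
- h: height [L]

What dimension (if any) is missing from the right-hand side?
Nothing is missing — the bracketed factor must be dimensionless.

E has dimensions [L^2 M T^-2] and mgh already has dimensions [L^2 M T^-2], so E = mgh is dimensionally complete.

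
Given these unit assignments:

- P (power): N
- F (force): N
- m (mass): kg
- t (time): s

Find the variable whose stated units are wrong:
P

The variable P (power) should have units W, not N.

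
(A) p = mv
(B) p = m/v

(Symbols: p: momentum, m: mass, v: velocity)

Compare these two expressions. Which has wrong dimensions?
(B)

(A) p = mv: LHS [L M T^-1], RHS [L M T^-1] ✓
(B) p = m/v: LHS [L M T^-1], RHS [L^-1 M T] ✗

Expression (B) p = m/v is dimensionally incorrect.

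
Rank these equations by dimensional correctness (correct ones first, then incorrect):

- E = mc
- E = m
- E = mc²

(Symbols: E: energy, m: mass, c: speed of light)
Dimensionally correct: E = mc²
Dimensionally incorrect: E = mc, E = m
Ordered (correct first, then incorrect): E = mc², E = mc, E = m

- E = mc: LHS [L^2 M T^-2], RHS [L M T^-1] → incorrect ✗
- E = m: LHS [L^2 M T^-2], RHS [M] → incorrect ✗
- E = mc²: LHS [L^2 M T^-2], RHS [L^2 M T^-2] → correct ✓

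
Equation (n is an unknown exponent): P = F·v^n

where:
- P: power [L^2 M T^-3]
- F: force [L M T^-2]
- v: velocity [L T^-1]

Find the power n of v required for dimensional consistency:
n = 1

P has dimensions [L^2 M T^-3]; v has dimensions [L T^-1].
The rest of the RHS has dimensions [L M T^-2], so v^n must supply [L T^-1].
With n = 1: F·v^1 has dimensions [L^2 M T^-3], matching the LHS ✓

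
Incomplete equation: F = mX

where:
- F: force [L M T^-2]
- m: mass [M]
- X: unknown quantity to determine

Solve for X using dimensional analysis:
X = a (acceleration), dimensions [L T^-2]

F has dimensions [L M T^-2]; the rest of the RHS (m) has dimensions [M].
So X must have dimensions [L T^-2] — X = a (acceleration).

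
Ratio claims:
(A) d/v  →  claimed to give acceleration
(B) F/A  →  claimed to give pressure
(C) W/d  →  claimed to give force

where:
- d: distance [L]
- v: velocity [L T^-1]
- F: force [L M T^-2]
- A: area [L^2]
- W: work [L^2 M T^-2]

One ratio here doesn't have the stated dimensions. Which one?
(A) d/v does not give acceleration

(A) d/v: [T] ≠ acceleration [L T^-2] ✗
(B) F/A: [L^-1 M T^-2] = pressure [L^-1 M T^-2] ✓
(C) W/d: [L M T^-2] = force [L M T^-2] ✓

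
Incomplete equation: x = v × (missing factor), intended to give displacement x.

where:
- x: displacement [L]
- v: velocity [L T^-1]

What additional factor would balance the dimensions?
t (time), dimensions [T]

x has dimensions [L] and v has dimensions [L T^-1].
The missing factor must have dimensions [L] / [L T^-1] = [T], i.e. time (t).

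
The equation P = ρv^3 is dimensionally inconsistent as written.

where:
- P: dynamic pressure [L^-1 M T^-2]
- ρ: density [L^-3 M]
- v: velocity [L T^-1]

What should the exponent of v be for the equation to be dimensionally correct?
The exponent of v should be 2: P = ρv^2

The LHS P has dimensions [L^-1 M T^-2]; v has dimensions [L T^-1].
As written, the RHS ρv^3 (exponent 3 on v) has dimensions [M T^-3], which does not match.
With exponent 2, the RHS ρv^2 has dimensions [L^-1 M T^-2], matching the LHS.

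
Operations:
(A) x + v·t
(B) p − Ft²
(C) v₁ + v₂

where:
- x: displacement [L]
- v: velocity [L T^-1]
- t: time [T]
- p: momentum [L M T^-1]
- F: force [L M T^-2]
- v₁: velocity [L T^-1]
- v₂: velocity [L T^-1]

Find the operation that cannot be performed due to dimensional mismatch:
(B) p − Ft²

(A) x + v·t: x [L] and v·t [L] — same dimensions ✓
(B) p − Ft²: p [L M T^-1] and Ft² [L M] — different dimensions cannot be added/subtracted ✗
(C) v₁ + v₂: v₁ [L T^-1] and v₂ [L T^-1] — same dimensions ✓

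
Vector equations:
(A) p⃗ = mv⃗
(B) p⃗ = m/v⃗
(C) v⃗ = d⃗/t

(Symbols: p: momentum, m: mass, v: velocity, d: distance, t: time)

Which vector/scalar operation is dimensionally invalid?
(B) p⃗ = m/v⃗

(A) p⃗ = mv⃗: LHS [L M T^-1], RHS [L M T^-1] ✓ — mass (scalar) times velocity (vector)
(B) p⃗ = m/v⃗: LHS [L M T^-1], RHS [L^-1 M T] ✗ — momentum is mass times velocity; should be mv⃗ (and division by a vector is undefined)
(C) v⃗ = d⃗/t: LHS [L T^-1], RHS [L T^-1] ✓ — displacement (vector) divided by time (scalar)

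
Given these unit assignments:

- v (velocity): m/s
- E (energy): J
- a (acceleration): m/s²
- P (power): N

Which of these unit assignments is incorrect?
P

The variable P (power) should have units W, not N.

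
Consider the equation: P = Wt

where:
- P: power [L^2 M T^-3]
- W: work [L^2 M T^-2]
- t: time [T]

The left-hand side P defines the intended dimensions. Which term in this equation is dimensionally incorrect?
The right-hand side term Wt

P has dimensions [L^2 M T^-3], but Wt has dimensions [L^2 M T^-1], so the term Wt is dimensionally wrong for P.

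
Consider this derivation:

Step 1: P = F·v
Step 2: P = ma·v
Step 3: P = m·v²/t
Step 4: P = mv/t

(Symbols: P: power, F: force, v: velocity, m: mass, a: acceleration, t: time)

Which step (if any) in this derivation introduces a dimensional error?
Step 4

Step 1: P = F·v → LHS [L^2 M T^-3], RHS [L^2 M T^-3] ✓
Step 2: P = ma·v → LHS [L^2 M T^-3], RHS [L^2 M T^-3] ✓
Step 3: P = m·v²/t → LHS [L^2 M T^-3], RHS [L^2 M T^-3] ✓
Step 4: P = mv/t → LHS [L^2 M T^-3], RHS [L M T^-2] ✗

The first dimensional inconsistency appears in step 4: P = mv/t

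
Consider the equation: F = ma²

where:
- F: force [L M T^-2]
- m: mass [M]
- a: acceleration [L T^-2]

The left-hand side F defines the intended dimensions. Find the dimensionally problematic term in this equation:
The right-hand side term ma²

F has dimensions [L M T^-2], but ma² has dimensions [L^2 M T^-4], so the term ma² is dimensionally wrong for F.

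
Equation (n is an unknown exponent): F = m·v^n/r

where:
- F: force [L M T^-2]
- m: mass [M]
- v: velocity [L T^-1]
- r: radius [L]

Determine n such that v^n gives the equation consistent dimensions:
n = 2

F has dimensions [L M T^-2]; v has dimensions [L T^-1].
The rest of the RHS has dimensions [L^-1 M], so v^n must supply [L^2 T^-2].
With n = 2: m·v^2/r has dimensions [L M T^-2], matching the LHS ✓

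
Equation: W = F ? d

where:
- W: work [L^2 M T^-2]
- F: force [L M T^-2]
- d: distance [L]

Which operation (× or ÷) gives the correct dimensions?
multiplication (×): W = F × d

W [L^2 M T^-2]; F [L M T^-2]; d [L].
F × d → [L^2 M T^-2] ✓
F ÷ d → [M T^-2] ✗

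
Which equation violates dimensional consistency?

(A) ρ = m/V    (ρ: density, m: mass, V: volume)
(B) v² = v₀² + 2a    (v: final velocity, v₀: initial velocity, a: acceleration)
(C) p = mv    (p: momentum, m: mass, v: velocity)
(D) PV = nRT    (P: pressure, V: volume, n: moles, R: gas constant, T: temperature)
(B) v² = v₀² + 2a

The equation (B) v² = v₀² + 2a is dimensionally incorrect.

LHS (v²): [L^2 T^-2]
RHS terms:
  - v₀²: [L^2 T^-2] ✓
  - 2a: [L T^-2] ✗ (does not match LHS)

The dimensions do not match. The other three equations balance.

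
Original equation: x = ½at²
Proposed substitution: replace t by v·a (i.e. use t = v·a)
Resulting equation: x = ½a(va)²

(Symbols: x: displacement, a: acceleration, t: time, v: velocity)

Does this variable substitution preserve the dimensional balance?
No

[t] = [T] and [v·a] = [L^2 T^-3]. These differ, so the substitution replaces a quantity by one of different dimensions and the result x = ½a(va)² has LHS [L] vs RHS [L^5 T^-8] — inconsistent.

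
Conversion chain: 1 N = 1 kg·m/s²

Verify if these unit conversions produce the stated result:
The chain is correct (no errors).

Correct: Newton is defined as kg·m/s²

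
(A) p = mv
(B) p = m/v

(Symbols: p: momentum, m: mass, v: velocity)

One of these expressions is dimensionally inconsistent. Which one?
(B)

(A) p = mv: LHS [L M T^-1], RHS [L M T^-1] ✓
(B) p = m/v: LHS [L M T^-1], RHS [L^-1 M T] ✗

Expression (B) p = m/v is dimensionally incorrect.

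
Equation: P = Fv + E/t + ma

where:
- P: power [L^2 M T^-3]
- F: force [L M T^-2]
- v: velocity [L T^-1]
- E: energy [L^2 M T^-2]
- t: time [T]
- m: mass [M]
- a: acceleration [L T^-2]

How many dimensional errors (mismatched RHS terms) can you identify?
1

LHS P: [L^2 M T^-3]
- Fv: [L^2 M T^-3] ✓
- E/t: [L^2 M T^-3] ✓
- ma: [L M T^-2] ✗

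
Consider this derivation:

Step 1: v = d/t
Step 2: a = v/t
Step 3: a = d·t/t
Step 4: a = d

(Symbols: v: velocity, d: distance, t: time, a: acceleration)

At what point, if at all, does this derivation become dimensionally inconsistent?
Step 3

Step 1: v = d/t → LHS [L T^-1], RHS [L T^-1] ✓
Step 2: a = v/t → LHS [L T^-2], RHS [L T^-2] ✓
Step 3: a = d·t/t → LHS [L T^-2], RHS [L] ✗

The first dimensional inconsistency appears in step 3: a = d·t/t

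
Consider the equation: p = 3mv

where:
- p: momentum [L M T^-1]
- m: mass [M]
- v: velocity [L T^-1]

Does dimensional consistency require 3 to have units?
No

p has dimensions [L M T^-1] and mv already has dimensions [L M T^-1], so the equation balances without 3 contributing any dimensions. 3 is a pure (dimensionless) number; changing or removing it would not affect dimensional consistency.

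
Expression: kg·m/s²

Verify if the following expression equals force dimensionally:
Yes

The expression kg·m/s² has dimensions [L M T^-2], which is exactly force [L M T^-2].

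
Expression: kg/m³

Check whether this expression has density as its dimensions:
Yes

The expression kg/m³ has dimensions [L^-3 M], which is exactly density [L^-3 M].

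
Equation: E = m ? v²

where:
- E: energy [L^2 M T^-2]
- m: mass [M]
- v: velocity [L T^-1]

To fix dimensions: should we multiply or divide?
multiplication (×): E = m × v²

E [L^2 M T^-2]; m [M]; v² [L^2 T^-2].
m × v² → [L^2 M T^-2] ✓
m ÷ v² → [L^-2 M T^2] ✗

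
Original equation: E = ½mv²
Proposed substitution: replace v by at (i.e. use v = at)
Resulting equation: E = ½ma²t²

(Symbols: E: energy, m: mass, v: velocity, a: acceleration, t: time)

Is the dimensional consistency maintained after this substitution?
Yes

[v] = [L T^-1] and [at] = [L T^-1]. These match, so the substitution replaces a quantity by one of the same dimensions and the result E = ½ma²t² has LHS [L^2 M T^-2] vs RHS [L^2 M T^-2] — still consistent.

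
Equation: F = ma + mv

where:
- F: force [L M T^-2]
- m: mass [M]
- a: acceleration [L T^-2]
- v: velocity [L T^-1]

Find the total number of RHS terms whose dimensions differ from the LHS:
1

LHS F: [L M T^-2]
- ma: [L M T^-2] ✓
- mv: [L M T^-1] ✗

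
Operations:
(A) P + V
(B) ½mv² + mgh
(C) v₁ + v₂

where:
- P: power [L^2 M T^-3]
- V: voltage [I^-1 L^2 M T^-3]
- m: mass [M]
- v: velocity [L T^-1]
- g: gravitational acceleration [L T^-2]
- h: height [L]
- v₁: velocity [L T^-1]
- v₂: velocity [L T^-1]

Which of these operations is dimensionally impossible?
(A) P + V

(A) P + V: P [L^2 M T^-3] and V [I^-1 L^2 M T^-3] — different dimensions cannot be added/subtracted ✗
(B) ½mv² + mgh: ½mv² [L^2 M T^-2] and mgh [L^2 M T^-2] — same dimensions ✓
(C) v₁ + v₂: v₁ [L T^-1] and v₂ [L T^-1] — same dimensions ✓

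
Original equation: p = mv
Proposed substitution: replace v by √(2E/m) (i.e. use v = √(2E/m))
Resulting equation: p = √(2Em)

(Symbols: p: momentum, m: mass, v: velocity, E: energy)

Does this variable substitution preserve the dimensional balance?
Yes

[v] = [L T^-1] and [√(2E/m)] = [L T^-1]. These match, so the substitution replaces a quantity by one of the same dimensions and the result p = √(2Em) has LHS [L M T^-1] vs RHS [L M T^-1] — still consistent.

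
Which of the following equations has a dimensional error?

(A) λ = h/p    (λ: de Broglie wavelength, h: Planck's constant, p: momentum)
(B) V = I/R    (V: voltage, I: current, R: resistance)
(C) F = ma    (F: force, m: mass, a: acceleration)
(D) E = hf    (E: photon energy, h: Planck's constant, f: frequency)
(B) V = I/R

The equation (B) V = I/R is dimensionally incorrect.

LHS (V): [I^-1 L^2 M T^-3]
RHS (I/R): [I^3 L^-2 M^-1 T^3] ✗

The dimensions do not match. The other three equations balance.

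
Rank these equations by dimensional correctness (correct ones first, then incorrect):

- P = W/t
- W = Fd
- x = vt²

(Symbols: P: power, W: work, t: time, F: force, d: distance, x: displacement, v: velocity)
Dimensionally correct: P = W/t, W = Fd
Dimensionally incorrect: x = vt²
Ordered (correct first, then incorrect): P = W/t, W = Fd, x = vt²

- P = W/t: LHS [L^2 M T^-3], RHS [L^2 M T^-3] → correct ✓
- W = Fd: LHS [L^2 M T^-2], RHS [L^2 M T^-2] → correct ✓
- x = vt²: LHS [L], RHS [L T] → incorrect ✗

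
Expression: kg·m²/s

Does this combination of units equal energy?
No

The expression kg·m²/s has dimensions [L^2 M T^-1], but energy has dimensions [L^2 M T^-2].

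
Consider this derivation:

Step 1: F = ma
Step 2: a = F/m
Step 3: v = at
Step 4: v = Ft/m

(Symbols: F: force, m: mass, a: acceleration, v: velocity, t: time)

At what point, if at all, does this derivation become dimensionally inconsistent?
No step introduces an error — all steps are dimensionally consistent.

Step 1: F = ma → LHS [L M T^-2], RHS [L M T^-2] ✓
Step 2: a = F/m → LHS [L T^-2], RHS [L T^-2] ✓
Step 3: v = at → LHS [L T^-1], RHS [L T^-1] ✓
Step 4: v = Ft/m → LHS [L T^-1], RHS [L T^-1] ✓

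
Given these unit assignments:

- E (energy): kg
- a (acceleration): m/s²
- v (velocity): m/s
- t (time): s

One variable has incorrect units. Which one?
E

The variable E (energy) should have units J, not kg.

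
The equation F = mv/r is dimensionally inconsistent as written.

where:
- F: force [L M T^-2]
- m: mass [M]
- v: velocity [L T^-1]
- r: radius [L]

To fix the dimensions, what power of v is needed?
The exponent of v should be 2: F = mv^2/r

The LHS F has dimensions [L M T^-2]; v has dimensions [L T^-1].
As written, the RHS mv/r (exponent 1 on v) has dimensions [M T^-1], which does not match.
With exponent 2, the RHS mv^2/r has dimensions [L M T^-2], matching the LHS.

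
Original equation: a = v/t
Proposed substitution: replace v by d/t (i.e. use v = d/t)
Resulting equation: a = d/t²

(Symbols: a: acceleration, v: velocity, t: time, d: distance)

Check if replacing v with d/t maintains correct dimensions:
Yes

[v] = [L T^-1] and [d/t] = [L T^-1]. These match, so the substitution replaces a quantity by one of the same dimensions and the result a = d/t² has LHS [L T^-2] vs RHS [L T^-2] — still consistent.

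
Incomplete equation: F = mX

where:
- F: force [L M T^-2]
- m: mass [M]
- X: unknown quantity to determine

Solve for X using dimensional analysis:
X = a (acceleration), dimensions [L T^-2]

F has dimensions [L M T^-2]; the rest of the RHS (m) has dimensions [M].
So X must have dimensions [L T^-2] — X = a (acceleration).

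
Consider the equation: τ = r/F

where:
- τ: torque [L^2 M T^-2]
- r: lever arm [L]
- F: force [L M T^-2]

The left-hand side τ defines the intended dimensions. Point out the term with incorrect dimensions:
The right-hand side term r/F

τ has dimensions [L^2 M T^-2], but r/F has dimensions [M^-1 T^2], so the term r/F is dimensionally wrong for τ.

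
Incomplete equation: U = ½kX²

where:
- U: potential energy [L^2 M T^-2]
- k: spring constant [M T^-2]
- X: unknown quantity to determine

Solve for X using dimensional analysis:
X = x (displacement), dimensions [L]

U has dimensions [L^2 M T^-2]; the rest of the RHS (½k) has dimensions [M T^-2].
So X² must have dimensions [L^2], i.e. X has dimensions [L] — X = x (displacement).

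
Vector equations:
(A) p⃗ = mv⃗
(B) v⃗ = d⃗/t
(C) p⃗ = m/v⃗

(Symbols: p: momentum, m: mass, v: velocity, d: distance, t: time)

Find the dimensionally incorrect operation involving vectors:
(C) p⃗ = m/v⃗

(A) p⃗ = mv⃗: LHS [L M T^-1], RHS [L M T^-1] ✓ — mass (scalar) times velocity (vector)
(B) v⃗ = d⃗/t: LHS [L T^-1], RHS [L T^-1] ✓ — displacement (vector) divided by time (scalar)
(C) p⃗ = m/v⃗: LHS [L M T^-1], RHS [L^-1 M T] ✗ — momentum is mass times velocity; should be mv⃗ (and division by a vector is undefined)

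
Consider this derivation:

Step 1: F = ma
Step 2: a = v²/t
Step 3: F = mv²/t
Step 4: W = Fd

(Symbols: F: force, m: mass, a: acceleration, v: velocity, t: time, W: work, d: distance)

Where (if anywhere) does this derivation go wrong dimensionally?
Step 2

Step 1: F = ma → LHS [L M T^-2], RHS [L M T^-2] ✓
Step 2: a = v²/t → LHS [L T^-2], RHS [L^2 T^-3] ✗

The first dimensional inconsistency appears in step 2: a = v²/t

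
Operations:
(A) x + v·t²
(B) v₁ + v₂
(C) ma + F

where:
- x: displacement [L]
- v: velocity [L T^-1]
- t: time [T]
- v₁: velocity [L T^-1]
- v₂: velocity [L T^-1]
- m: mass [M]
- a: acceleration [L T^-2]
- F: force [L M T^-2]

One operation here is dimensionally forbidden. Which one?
(A) x + v·t²

(A) x + v·t²: x [L] and v·t² [L T] — different dimensions cannot be added/subtracted ✗
(B) v₁ + v₂: v₁ [L T^-1] and v₂ [L T^-1] — same dimensions ✓
(C) ma + F: ma [L M T^-2] and F [L M T^-2] — same dimensions ✓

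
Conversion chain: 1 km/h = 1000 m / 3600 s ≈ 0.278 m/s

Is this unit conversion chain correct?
The chain is correct (no errors).

Correct: 1 km = 1000 m, 1 h = 3600 s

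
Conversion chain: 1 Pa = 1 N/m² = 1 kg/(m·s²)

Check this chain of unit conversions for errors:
The chain is correct (no errors).

Correct: Pascal is Newton per square meter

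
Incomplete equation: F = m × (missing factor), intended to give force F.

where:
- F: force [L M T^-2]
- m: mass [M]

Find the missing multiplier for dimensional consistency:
a (acceleration), dimensions [L T^-2]

F has dimensions [L M T^-2] and m has dimensions [M].
The missing factor must have dimensions [L M T^-2] / [M] = [L T^-2], i.e. acceleration (a).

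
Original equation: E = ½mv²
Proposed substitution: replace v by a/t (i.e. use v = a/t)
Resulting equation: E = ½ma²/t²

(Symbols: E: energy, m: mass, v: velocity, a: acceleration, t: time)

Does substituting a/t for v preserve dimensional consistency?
No

[v] = [L T^-1] and [a/t] = [L T^-3]. These differ, so the substitution replaces a quantity by one of different dimensions and the result E = ½ma²/t² has LHS [L^2 M T^-2] vs RHS [L^2 M T^-6] — inconsistent.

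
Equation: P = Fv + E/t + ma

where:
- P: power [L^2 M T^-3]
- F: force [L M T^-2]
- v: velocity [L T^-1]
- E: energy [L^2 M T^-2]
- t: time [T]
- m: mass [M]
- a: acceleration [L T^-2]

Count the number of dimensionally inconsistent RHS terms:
1

LHS P: [L^2 M T^-3]
- Fv: [L^2 M T^-3] ✓
- E/t: [L^2 M T^-3] ✓
- ma: [L M T^-2] ✗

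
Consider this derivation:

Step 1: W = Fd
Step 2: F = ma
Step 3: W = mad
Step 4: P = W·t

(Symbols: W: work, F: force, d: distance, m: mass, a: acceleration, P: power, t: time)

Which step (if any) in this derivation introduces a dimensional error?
Step 4

Step 1: W = Fd → LHS [L^2 M T^-2], RHS [L^2 M T^-2] ✓
Step 2: F = ma → LHS [L M T^-2], RHS [L M T^-2] ✓
Step 3: W = mad → LHS [L^2 M T^-2], RHS [L^2 M T^-2] ✓
Step 4: P = W·t → LHS [L^2 M T^-3], RHS [L^2 M T^-1] ✗

The first dimensional inconsistency appears in step 4: P = W·t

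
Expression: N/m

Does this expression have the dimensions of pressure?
No

The expression N/m has dimensions [M T^-2], but pressure has dimensions [L^-1 M T^-2].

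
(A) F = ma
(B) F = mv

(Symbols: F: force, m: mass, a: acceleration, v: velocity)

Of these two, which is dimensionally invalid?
(B)

(A) F = ma: LHS [L M T^-2], RHS [L M T^-2] ✓
(B) F = mv: LHS [L M T^-2], RHS [L M T^-1] ✗

Expression (B) F = mv is dimensionally incorrect.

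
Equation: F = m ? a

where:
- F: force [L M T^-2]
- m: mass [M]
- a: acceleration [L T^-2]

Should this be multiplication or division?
multiplication (×): F = m × a

F [L M T^-2]; m [M]; a [L T^-2].
m × a → [L M T^-2] ✓
m ÷ a → [L^-1 M T^2] ✗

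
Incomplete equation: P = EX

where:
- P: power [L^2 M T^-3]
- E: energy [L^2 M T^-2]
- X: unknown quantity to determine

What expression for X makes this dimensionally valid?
X = f (inverse time / frequency (1/t)), dimensions [T^-1]

P has dimensions [L^2 M T^-3]; the rest of the RHS (E) has dimensions [L^2 M T^-2].
So X must have dimensions [T^-1] — X = f (inverse time / frequency (1/t)).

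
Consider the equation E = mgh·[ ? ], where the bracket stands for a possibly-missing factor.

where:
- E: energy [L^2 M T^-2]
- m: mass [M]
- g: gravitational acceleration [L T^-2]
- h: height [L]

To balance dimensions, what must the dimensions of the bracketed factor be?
Nothing is missing — the bracketed factor must be dimensionless.

E has dimensions [L^2 M T^-2] and mgh already has dimensions [L^2 M T^-2], so E = mgh is dimensionally complete.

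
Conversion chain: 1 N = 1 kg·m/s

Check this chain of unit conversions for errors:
The chain is incorrect (it contains an error).

Incorrect: Newton is kg·m/s², not kg·m/s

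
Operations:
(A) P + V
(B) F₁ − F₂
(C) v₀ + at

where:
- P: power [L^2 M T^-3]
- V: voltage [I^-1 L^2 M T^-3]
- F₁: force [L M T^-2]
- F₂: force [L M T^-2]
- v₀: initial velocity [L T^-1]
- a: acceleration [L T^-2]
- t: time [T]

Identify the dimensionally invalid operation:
(A) P + V

(A) P + V: P [L^2 M T^-3] and V [I^-1 L^2 M T^-3] — different dimensions cannot be added/subtracted ✗
(B) F₁ − F₂: F₁ [L M T^-2] and F₂ [L M T^-2] — same dimensions ✓
(C) v₀ + at: v₀ [L T^-1] and at [L T^-1] — same dimensions ✓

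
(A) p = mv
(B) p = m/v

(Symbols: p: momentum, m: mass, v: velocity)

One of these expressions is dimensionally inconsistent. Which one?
(B)

(A) p = mv: LHS [L M T^-1], RHS [L M T^-1] ✓
(B) p = m/v: LHS [L M T^-1], RHS [L^-1 M T] ✗

Expression (B) p = m/v is dimensionally incorrect.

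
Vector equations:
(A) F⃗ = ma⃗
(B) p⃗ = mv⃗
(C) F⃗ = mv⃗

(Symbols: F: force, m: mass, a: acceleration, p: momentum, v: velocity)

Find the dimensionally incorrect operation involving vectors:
(C) F⃗ = mv⃗

(A) F⃗ = ma⃗: LHS [L M T^-2], RHS [L M T^-2] ✓ — Force and acceleration are vectors, mass is a scalar
(B) p⃗ = mv⃗: LHS [L M T^-1], RHS [L M T^-1] ✓ — mass (scalar) times velocity (vector)
(C) F⃗ = mv⃗: LHS [L M T^-2], RHS [L M T^-1] ✗ — mass times velocity is momentum, not force; should be ma⃗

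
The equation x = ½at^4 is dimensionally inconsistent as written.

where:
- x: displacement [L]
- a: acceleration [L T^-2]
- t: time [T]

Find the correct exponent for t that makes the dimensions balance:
The exponent of t should be 2: x = ½at^2

The LHS x has dimensions [L]; t has dimensions [T].
As written, the RHS ½at^4 (exponent 4 on t) has dimensions [L T^2], which does not match.
With exponent 2, the RHS ½at^2 has dimensions [L], matching the LHS.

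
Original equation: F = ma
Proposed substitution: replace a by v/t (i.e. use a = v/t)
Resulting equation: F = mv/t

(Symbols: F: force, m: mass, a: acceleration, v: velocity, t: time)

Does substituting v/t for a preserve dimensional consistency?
Yes

[a] = [L T^-2] and [v/t] = [L T^-2]. These match, so the substitution replaces a quantity by one of the same dimensions and the result F = mv/t has LHS [L M T^-2] vs RHS [L M T^-2] — still consistent.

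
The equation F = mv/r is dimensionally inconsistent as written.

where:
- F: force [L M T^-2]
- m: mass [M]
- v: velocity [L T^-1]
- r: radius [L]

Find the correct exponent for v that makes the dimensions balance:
The exponent of v should be 2: F = mv^2/r

The LHS F has dimensions [L M T^-2]; v has dimensions [L T^-1].
As written, the RHS mv/r (exponent 1 on v) has dimensions [M T^-1], which does not match.
With exponent 2, the RHS mv^2/r has dimensions [L M T^-2], matching the LHS.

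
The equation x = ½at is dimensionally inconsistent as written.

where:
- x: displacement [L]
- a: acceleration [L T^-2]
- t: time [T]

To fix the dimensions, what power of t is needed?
The exponent of t should be 2: x = ½at^2

The LHS x has dimensions [L]; t has dimensions [T].
As written, the RHS ½at (exponent 1 on t) has dimensions [L T^-1], which does not match.
With exponent 2, the RHS ½at^2 has dimensions [L], matching the LHS.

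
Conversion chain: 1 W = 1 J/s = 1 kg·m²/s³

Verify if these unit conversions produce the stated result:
The chain is correct (no errors).

Correct: Watt is Joule per second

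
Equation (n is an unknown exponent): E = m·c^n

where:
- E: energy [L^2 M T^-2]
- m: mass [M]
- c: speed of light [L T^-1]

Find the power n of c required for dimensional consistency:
n = 2

E has dimensions [L^2 M T^-2]; c has dimensions [L T^-1].
The rest of the RHS has dimensions [M], so c^n must supply [L^2 T^-2].
With n = 2: m·c^2 has dimensions [L^2 M T^-2], matching the LHS ✓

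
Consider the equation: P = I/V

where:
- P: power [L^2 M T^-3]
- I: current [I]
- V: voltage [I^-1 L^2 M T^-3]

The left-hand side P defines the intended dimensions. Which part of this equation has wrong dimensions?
The right-hand side term I/V

P has dimensions [L^2 M T^-3], but I/V has dimensions [I^2 L^-2 M^-1 T^3], so the term I/V is dimensionally wrong for P.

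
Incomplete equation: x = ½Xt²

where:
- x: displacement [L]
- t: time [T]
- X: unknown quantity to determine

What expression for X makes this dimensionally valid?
X = a (acceleration), dimensions [L T^-2]

x has dimensions [L]; the rest of the RHS (½ t²) has dimensions [T^2].
So X must have dimensions [L T^-2] — X = a (acceleration).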